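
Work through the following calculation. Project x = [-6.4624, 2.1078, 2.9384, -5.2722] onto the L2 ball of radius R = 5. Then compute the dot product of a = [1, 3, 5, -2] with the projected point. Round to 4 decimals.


Step 1: Compute ||x|| (intermediates to 6 decimals).
||x|| = sqrt((-6.4624)^2 + 2.1078^2 + 2.9384^2 + (-5.2722)^2) = 9.090419
Step 2: Project.
Since ||x|| > R, scale = R/||x|| = 5/9.090419 = 0.55003, proj(x) = scale * x
proj(x) = [-3.554514, 1.159353, 1.616208, -2.899868]
Step 3: Dot product.
a^T * proj(x) = 1*(-3.554514) + 3*1.159353 + 5*1.616208 - 2*(-2.899868) = 13.8043


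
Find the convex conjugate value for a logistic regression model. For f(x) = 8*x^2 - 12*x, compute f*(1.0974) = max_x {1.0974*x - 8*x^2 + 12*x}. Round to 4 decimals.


f*(y) = sup_x {y*x - a*x^2 - b*x} = sup_x {(y-b)*x - a*x^2}
FOC: (y - b) - 2a*x = 0 => x* = (y - b)/(2a)
x* = (1.0974 + 12)/(2*8) = 0.8186
f*(1.0974) = (y-b)^2/(4a) = (1.0974 + 12)^2/(4*8)
= 171.5419/32 = 5.3607


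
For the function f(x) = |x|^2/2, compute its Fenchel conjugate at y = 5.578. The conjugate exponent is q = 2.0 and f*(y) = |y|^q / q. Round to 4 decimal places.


The conjugate exponent q satisfies 1/p + 1/q = 1.
p = 2, so q = 2/(2 - 1) = 2.0
|y|^q = 5.578^2.0 = 31.1141
f*(5.578) = 31.1141 / 2.0 = 15.557


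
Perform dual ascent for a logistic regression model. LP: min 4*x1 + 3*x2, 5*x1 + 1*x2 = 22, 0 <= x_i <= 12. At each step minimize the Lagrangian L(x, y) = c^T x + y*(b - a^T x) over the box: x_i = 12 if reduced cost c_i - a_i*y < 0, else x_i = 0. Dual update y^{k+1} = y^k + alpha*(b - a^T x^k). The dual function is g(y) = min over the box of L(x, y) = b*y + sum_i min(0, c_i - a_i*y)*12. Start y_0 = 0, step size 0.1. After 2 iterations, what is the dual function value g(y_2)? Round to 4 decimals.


Dual ascent for LP: min 4*x1 + 3*x2, 5*x1 + 1*x2 = 22, 0 <= x_i <= 12
Step 1: y^k = 0.0, reduced costs: (4.0, 3.0)
  x^k = (0.0, 0.0), subgradient = b - a^T x = 22.0
  y^{k+1} = 0.0 + 0.1*22.0 = 2.2
Step 2: y^k = 2.2, reduced costs: (-7.0, 0.8)
  x^k = (12.0, 0.0), subgradient = b - a^T x = -38.0
  y^{k+1} = 2.2 + 0.1*-38.0 = -1.6
Dual objective at y_2 = -1.6: reduced costs (12.0, 4.6), box minimizer x = (0.0, 0.0)
g(y_2) = b*y + (c1 - a1*y)*x1 + (c2 - a2*y)*x2 = 22*(-1.6) + 12.0*0.0 + 4.6*0.0 = -35.2 + 0.0 + 0.0 = -35.2


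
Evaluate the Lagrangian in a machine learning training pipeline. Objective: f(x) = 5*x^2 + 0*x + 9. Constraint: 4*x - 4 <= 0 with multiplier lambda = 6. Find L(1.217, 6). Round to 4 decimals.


Step 1: Evaluate f(x).
f(1.217) = 5*1.217^2 + 0*1.217 + 9 = 16.4054
Step 2: Evaluate g(x).
g(1.217) = 4*1.217 - 4 = 0.868
Step 3: Compute Lagrangian.
L = 16.4054 + 6*0.868 = 21.6134


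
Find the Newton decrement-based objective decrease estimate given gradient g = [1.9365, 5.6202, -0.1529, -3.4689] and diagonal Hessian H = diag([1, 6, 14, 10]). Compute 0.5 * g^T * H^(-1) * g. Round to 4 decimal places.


Step 1: H is diagonal, so H^(-1) * g = [1.9365, 0.9367, -0.0109, -0.3469].
Step 2: g^T H^(-1) g = sum_i g_i^2 / H_ii
  = (1.9365)^2/1 + (5.6202)^2/6 + (-0.1529)^2/14 + (-3.4689)^2/10
  = 3.75 + 5.2644 + 0.0017 + 1.2033 = 10.2195
Step 3: Objective decrease = 0.5 * g^T H^(-1) g = 5.1097


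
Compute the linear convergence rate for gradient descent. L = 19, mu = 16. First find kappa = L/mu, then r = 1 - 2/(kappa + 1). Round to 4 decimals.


Step 1: Compute the condition number.
kappa = L/mu = 19/16 = 1.1875
Step 2: Compute the convergence rate.
r = 1 - 2/(kappa + 1) = 1 - 2*mu/(L + mu) = (L - mu)/(L + mu) = 3/35 = 0.0857


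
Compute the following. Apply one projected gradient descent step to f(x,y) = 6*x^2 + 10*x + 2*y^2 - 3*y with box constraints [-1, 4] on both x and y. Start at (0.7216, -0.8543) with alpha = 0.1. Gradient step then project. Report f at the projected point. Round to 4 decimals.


Step 1: Compute gradient at (0.7216, -0.8543).
grad_x = 2*6*0.7216 + 10 = 18.6592
grad_y = 2*2*-0.8543 - 3 = -6.4172
Step 2: Gradient step.
x_raw = 0.7216 - 0.1*18.6592 = -1.1443
y_raw = -0.8543 - 0.1*-6.4172 = -0.2126
Step 3: Project onto [-1, 4].
x_proj = clip(-1.1443) = -1.0
y_proj = clip(-0.2126) = -0.2126
Step 4: Evaluate f.
f(-1.0, -0.2126) = -3.2719


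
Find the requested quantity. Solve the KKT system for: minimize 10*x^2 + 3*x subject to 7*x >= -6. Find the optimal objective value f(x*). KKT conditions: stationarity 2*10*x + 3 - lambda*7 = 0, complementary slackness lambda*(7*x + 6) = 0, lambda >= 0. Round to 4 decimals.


Step 1: Try lambda = 0 (constraint inactive).
Stationarity: 2*10*x + 3 = 0
x* = -3/(2*10) = -0.15
Check constraint: 7*-0.15 = -1.05 >= -6 -- satisfied.
Step 2: Compute optimal value.
f(x*) = 10*(-0.15)^2 + 3*(-0.15) = -0.225


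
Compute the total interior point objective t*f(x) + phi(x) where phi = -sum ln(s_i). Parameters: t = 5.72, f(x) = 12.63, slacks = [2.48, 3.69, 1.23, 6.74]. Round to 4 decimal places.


Step 1: Compute log-barrier.
ln values: [0.9083, 1.3056, 0.207, 1.9081]
phi = -(0.9083 + 1.3056 + 0.207 + 1.9081) = -4.329
Step 2: Compute augmented objective.
t*f(x) = 5.72*12.63 = 72.2436
Total = 72.2436 - 4.329 = 67.9146


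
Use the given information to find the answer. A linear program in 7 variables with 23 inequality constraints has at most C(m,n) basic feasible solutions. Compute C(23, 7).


Each vertex corresponds to some choice of n active constraints out of m, so the number of vertices is at most C(m, n) = m! / (n!(m-n)!).
m = 23, n = 7
Numerator: 23 * 22 * 21 * 20 * 19 * 18 * 17
Denominator: 7! = 5040
C(23, 7) = 245157


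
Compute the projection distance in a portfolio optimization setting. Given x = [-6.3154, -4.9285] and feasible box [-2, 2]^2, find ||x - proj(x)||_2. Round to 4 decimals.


Project each component onto [-2, 2].
clip(-6.3154) = -2.0, clip(-4.9285) = -2.0
Projection = [-2.0, -2.0]
Squared diffs: [18.6227, 8.5761]
Distance = sqrt(27.1988) = 5.2152


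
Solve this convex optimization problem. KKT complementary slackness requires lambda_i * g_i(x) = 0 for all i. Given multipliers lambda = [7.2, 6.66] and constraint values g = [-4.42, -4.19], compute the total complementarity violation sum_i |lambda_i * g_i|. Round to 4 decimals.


KKT complementary slackness check:
lambda_1 * g_1 = 7.2 * -4.42 = -31.824
lambda_2 * g_2 = 6.66 * -4.19 = -27.9054
Total violation = 31.824 + 27.9054 = 59.7294


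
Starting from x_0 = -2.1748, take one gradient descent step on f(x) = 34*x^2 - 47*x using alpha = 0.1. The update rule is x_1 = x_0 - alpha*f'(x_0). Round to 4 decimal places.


We compute the gradient at x_0 and apply the update.
f'(x) = 68*x - 47
f'(-2.1748) = 68*-2.1748 - 47 = -194.8864
x_1 = -2.1748 - 0.1*-194.8864 = 17.3138


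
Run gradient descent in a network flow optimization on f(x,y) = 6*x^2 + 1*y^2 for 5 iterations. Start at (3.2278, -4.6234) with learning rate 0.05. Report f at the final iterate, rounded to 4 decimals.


Gradient descent on f(x,y) = 6*x^2 + 1*y^2.
Starting point: (3.2278, -4.6234), alpha = 0.05
Step 1: grad_x = 2*6*3.2278 = 38.7336, grad_y = 2*1*-4.6234 = -9.2468
  x_1 = 3.2278 - 0.05*38.7336 = 1.2911
  y_1 = -4.6234 - 0.05*-9.2468 = -4.1611
Step 2: grad_x = 2*6*1.2911 = 15.4934, grad_y = 2*1*-4.1611 = -8.3221
  x_2 = 1.2911 - 0.05*15.4934 = 0.5164
  y_2 = -4.1611 - 0.05*-8.3221 = -3.745
Step 3: grad_x = 2*6*0.5164 = 6.1974, grad_y = 2*1*-3.745 = -7.4899
  x_3 = 0.5164 - 0.05*6.1974 = 0.2066
  y_3 = -3.745 - 0.05*-7.4899 = -3.3705
Step 4: grad_x = 2*6*0.2066 = 2.479, grad_y = 2*1*-3.3705 = -6.7409
  x_4 = 0.2066 - 0.05*2.479 = 0.0826
  y_4 = -3.3705 - 0.05*-6.7409 = -3.0334
Step 5: grad_x = 2*6*0.0826 = 0.9916, grad_y = 2*1*-3.0334 = -6.0668
  x_5 = 0.0826 - 0.05*0.9916 = 0.0331
  y_5 = -3.0334 - 0.05*-6.0668 = -2.7301
f(0.0331, -2.7301) = 6*0.0331^2 + 1*(-2.7301)^2 = 7.4598


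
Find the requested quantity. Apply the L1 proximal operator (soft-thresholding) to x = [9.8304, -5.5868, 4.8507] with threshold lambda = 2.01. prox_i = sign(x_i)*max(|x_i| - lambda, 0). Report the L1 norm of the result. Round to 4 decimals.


Soft-thresholding with lambda = 2.01:
prox(9.8304) = sign(9.8304)*max(|9.8304| - 2.01, 0) = 7.8204
prox(-5.5868) = sign(-5.5868)*max(|-5.5868| - 2.01, 0) = -3.5768
prox(4.8507) = sign(4.8507)*max(|4.8507| - 2.01, 0) = 2.8407
prox(x) = [7.8204, -3.5768, 2.8407]
||prox(x)||_1 = 7.8204 + 3.5768 + 2.8407 = 14.2379


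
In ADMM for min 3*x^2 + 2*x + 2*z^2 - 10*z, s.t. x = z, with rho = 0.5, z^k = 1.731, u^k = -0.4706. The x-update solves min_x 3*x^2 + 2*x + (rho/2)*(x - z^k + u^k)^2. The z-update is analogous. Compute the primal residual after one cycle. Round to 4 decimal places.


ADMM iteration with rho = 0.5, z^k = 1.731, u^k = -0.4706
Step 1: x-update.
Minimize 3*x^2 + 2*x + (0.5/2)*(x - 1.731 - 0.4706)^2
FOC: (2*3 + 0.5)*x = -2 + 0.5*(1.731 + 0.4706)
x^{k+1} = -0.1383
Step 2: z-update.
Minimize 2*z^2 - 10*z + (0.5/2)*(-0.1383 - z - 0.4706)^2
FOC: (2*2 + 0.5)*z = 10 + 0.5*(-0.1383 - 0.4706)
z^{k+1} = 2.1546
Step 3: u-update.
u^{k+1} = -0.4706 - 0.1383 - 2.1546 = -2.7635
Step 4: Primal residual = |-0.1383 - 2.1546| = 2.2929


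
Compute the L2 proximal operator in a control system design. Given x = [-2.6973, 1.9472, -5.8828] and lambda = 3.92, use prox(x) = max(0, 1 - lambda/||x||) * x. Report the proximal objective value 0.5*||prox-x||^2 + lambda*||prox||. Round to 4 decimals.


Step 1: Compute ||x||.
||x|| = 6.7583
Step 2: Compute scaling factor.
scale = max(0, 1 - 3.92/6.7583) = 0.42
Step 3: prox(x) = [-1.1328, 0.8178, -2.4706]
||prox(x)|| = 2.8383
Step 4: Proximal objective.
0.5*||prox-x||^2 = 7.6832
lambda*||prox|| = 11.1261
Total = 18.8093


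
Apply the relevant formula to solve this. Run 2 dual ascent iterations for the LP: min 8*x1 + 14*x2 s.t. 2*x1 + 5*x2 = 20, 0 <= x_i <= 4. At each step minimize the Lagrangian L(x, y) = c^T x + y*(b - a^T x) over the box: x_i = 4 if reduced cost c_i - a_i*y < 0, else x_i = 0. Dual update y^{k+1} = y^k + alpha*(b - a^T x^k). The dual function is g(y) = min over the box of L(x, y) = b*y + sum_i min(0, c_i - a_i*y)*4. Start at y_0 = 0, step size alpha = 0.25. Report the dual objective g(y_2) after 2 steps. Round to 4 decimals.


Dual ascent for LP: min 8*x1 + 14*x2, 2*x1 + 5*x2 = 20, 0 <= x_i <= 4
Step 1: y^k = 0.0, reduced costs: (8.0, 14.0)
  x^k = (0.0, 0.0), subgradient = b - a^T x = 20.0
  y^{k+1} = 0.0 + 0.25*20.0 = 5.0
Step 2: y^k = 5.0, reduced costs: (-2.0, -11.0)
  x^k = (4.0, 4.0), subgradient = b - a^T x = -8.0
  y^{k+1} = 5.0 + 0.25*-8.0 = 3.0
Dual objective at y_2 = 3.0: reduced costs (2.0, -1.0), box minimizer x = (0.0, 4.0)
g(y_2) = b*y + (c1 - a1*y)*x1 + (c2 - a2*y)*x2 = 20*3.0 + 2.0*0.0 + (-1.0)*4.0 = 60.0 + 0.0 - 4.0 = 56.0


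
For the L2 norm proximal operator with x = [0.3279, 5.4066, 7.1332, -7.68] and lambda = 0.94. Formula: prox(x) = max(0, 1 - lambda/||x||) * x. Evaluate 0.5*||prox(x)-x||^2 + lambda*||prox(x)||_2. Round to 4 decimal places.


Step 1: Compute ||x||.
||x|| = 11.7985
Step 2: Compute scaling factor.
scale = max(0, 1 - 0.94/11.7985) = 0.9203
Step 3: prox(x) = [0.3018, 4.9758, 6.5649, -7.0681]
||prox(x)|| = 10.8585
Step 4: Proximal objective.
0.5*||prox-x||^2 = 0.4418
lambda*||prox|| = 10.207
Total = 10.6488


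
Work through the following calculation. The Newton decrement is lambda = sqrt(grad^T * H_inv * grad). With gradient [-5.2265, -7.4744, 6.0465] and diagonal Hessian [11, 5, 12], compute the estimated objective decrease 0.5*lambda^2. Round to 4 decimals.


Step 1: H is diagonal, so H^(-1) * g = [-0.4751, -1.4949, 0.5039].
Step 2: g^T H^(-1) g = sum_i g_i^2 / H_ii
  = (-5.2265)^2/11 + (-7.4744)^2/5 + (6.0465)^2/12
  = 2.4833 + 11.1733 + 3.0467 = 16.7033
Step 3: Objective decrease = 0.5 * g^T H^(-1) g = 8.3517


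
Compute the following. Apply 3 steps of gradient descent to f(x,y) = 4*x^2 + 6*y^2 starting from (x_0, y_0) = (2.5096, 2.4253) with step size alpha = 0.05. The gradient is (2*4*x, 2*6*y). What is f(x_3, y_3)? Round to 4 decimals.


Gradient descent on f(x,y) = 4*x^2 + 6*y^2.
Starting point: (2.5096, 2.4253), alpha = 0.05
Step 1: grad_x = 2*4*2.5096 = 20.0768, grad_y = 2*6*2.4253 = 29.1036
  x_1 = 2.5096 - 0.05*20.0768 = 1.5058
  y_1 = 2.4253 - 0.05*29.1036 = 0.9701
Step 2: grad_x = 2*4*1.5058 = 12.0461, grad_y = 2*6*0.9701 = 11.6414
  x_2 = 1.5058 - 0.05*12.0461 = 0.9035
  y_2 = 0.9701 - 0.05*11.6414 = 0.388
Step 3: grad_x = 2*4*0.9035 = 7.2276, grad_y = 2*6*0.388 = 4.6566
  x_3 = 0.9035 - 0.05*7.2276 = 0.5421
  y_3 = 0.388 - 0.05*4.6566 = 0.1552
f(0.5421, 0.1552) = 4*0.5421^2 + 6*0.1552^2 = 1.3199


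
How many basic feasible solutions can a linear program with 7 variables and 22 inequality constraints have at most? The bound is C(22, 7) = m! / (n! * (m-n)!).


Each vertex corresponds to some choice of n active constraints out of m, so the number of vertices is at most C(m, n) = m! / (n!(m-n)!).
m = 22, n = 7
Numerator: 22 * 21 * 20 * 19 * 18 * 17 * 16
Denominator: 7! = 5040
C(22, 7) = 170544


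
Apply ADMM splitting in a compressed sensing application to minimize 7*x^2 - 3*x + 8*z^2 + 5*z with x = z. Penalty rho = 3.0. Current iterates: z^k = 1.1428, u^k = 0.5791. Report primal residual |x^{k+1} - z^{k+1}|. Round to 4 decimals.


ADMM iteration with rho = 3.0, z^k = 1.1428, u^k = 0.5791
Step 1: x-update.
Minimize 7*x^2 - 3*x + (3.0/2)*(x - 1.1428 + 0.5791)^2
FOC: (2*7 + 3.0)*x = 3 + 3.0*(1.1428 - 0.5791)
x^{k+1} = 0.2759
Step 2: z-update.
Minimize 8*z^2 + 5*z + (3.0/2)*(0.2759 - z + 0.5791)^2
FOC: (2*8 + 3.0)*z = -5 + 3.0*(0.2759 + 0.5791)
z^{k+1} = -0.1282
Step 3: u-update.
u^{k+1} = 0.5791 + 0.2759 + 0.1282 = 0.9832
Step 4: Primal residual = |0.2759 + 0.1282| = 0.4041


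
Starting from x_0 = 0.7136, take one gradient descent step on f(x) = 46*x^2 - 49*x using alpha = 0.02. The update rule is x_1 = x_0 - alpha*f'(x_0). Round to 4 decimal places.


We compute the gradient at x_0 and apply the update.
f'(x) = 92*x - 49
f'(0.7136) = 92*0.7136 - 49 = 16.6512
x_1 = 0.7136 - 0.02*16.6512 = 0.3806


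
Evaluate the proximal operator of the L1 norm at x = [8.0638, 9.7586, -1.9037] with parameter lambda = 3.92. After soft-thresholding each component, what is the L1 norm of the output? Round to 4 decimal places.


Soft-thresholding with lambda = 3.92:
prox(8.0638) = sign(8.0638)*max(|8.0638| - 3.92, 0) = 4.1438
prox(9.7586) = sign(9.7586)*max(|9.7586| - 3.92, 0) = 5.8386
prox(-1.9037) = sign(-1.9037)*max(|-1.9037| - 3.92, 0) = 0.0
prox(x) = [4.1438, 5.8386, 0.0]
||prox(x)||_1 = 4.1438 + 5.8386 + 0.0 = 9.9824


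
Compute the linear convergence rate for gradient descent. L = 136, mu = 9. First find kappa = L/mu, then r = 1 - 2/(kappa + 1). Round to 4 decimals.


Step 1: Compute the condition number.
kappa = L/mu = 136/9 = 15.1111
Step 2: Compute the convergence rate.
r = 1 - 2/(kappa + 1) = 1 - 2*mu/(L + mu) = (L - mu)/(L + mu) = 127/145 = 0.8759


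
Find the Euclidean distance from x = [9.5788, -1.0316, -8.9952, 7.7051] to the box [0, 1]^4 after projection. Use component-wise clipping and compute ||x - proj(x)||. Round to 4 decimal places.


Project each component onto [0, 1].
clip(9.5788) = 1.0, clip(-1.0316) = 0.0, clip(-8.9952) = 0.0, clip(7.7051) = 1.0
Projection = [1.0, 0.0, 0.0, 1.0]
Squared diffs: [73.5958, 1.0642, 80.9136, 44.9584]
Distance = sqrt(200.532) = 14.1609


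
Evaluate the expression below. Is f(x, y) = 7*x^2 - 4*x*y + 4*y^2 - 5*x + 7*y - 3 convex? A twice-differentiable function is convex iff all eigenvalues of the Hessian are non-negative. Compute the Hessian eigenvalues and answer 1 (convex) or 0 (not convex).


The Hessian of f(x,y) = 7*x^2 - 4*x*y + 4*y^2 - 5*x + 7*y - 3 is:
H = [[14, -4], [-4, 8]]
Trace = 14 + 8 = 22
Determinant = 14*8 - (-4)^2 = 96
Discriminant = (22)^2 - 4*96 = 100.0
Eigenvalues: lambda_1 = 6.0, lambda_2 = 16.0
The function is convex.

1


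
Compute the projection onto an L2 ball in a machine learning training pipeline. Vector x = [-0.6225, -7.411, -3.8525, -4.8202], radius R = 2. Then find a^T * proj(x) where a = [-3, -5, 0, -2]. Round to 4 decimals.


Step 1: Compute ||x|| (intermediates to 6 decimals).
||x|| = sqrt((-0.6225)^2 + (-7.411)^2 + (-3.8525)^2 + (-4.8202)^2) = 9.66367
Step 2: Project.
Since ||x|| > R, scale = R/||x|| = 2/9.66367 = 0.206961, proj(x) = scale * x
proj(x) = [-0.128833, -1.533788, -0.797317, -0.997593]
Step 3: Dot product.
a^T * proj(x) = -3*(-0.128833) - 5*(-1.533788) + 0*(-0.797317) - 2*(-0.997593) = 10.0506


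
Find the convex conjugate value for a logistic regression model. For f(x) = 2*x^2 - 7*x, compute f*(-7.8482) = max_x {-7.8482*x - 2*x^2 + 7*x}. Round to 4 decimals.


f*(y) = sup_x {y*x - a*x^2 - b*x} = sup_x {(y-b)*x - a*x^2}
FOC: (y - b) - 2a*x = 0 => x* = (y - b)/(2a)
x* = (-7.8482 + 7)/(2*2) = -0.2121
f*(-7.8482) = (y-b)^2/(4a) = (-7.8482 + 7)^2/(4*2)
= 0.7194/8 = 0.0899


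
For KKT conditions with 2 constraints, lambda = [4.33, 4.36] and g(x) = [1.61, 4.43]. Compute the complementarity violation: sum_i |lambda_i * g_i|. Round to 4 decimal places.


KKT complementary slackness check:
lambda_1 * g_1 = 4.33 * 1.61 = 6.9713
lambda_2 * g_2 = 4.36 * 4.43 = 19.3148
Total violation = 6.9713 + 19.3148 = 26.2861


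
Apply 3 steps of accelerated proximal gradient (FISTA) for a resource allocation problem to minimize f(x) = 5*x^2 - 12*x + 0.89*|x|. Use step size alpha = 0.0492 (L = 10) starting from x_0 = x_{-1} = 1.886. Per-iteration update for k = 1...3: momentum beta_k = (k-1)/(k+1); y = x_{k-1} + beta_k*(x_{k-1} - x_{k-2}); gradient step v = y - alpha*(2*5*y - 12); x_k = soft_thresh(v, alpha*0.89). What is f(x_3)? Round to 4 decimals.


FISTA on f(x) = 5*x^2 - 12*x + 0.89*|x|
L = 10, alpha = 0.0492
Iteration 1: beta = 0.0, y = 1.886 + 0.0*(1.886 - 1.886) = 1.886
  grad(y) = 6.86, v = y - alpha*grad = 1.5485
  prox(v) = soft_thresh(1.5485, 0.0438) = 1.5047
Iteration 2: beta = 0.3333, y = 1.5047 + 0.3333*(1.5047 - 1.886) = 1.3776
  grad(y) = 1.776, v = y - alpha*grad = 1.2902
  prox(v) = soft_thresh(1.2902, 0.0438) = 1.2464
Iteration 3: beta = 0.5, y = 1.2464 + 0.5*(1.2464 - 1.5047) = 1.1173
  grad(y) = -0.827, v = y - alpha*grad = 1.158
  prox(v) = soft_thresh(1.158, 0.0438) = 1.1142
f(x_3) = 5*1.1142^2 - 12*1.1142 + 0.89*|1.1142| = -6.1716


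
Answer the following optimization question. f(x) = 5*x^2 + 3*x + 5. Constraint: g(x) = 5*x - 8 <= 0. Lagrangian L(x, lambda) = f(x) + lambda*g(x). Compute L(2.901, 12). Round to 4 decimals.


Step 1: Evaluate f(x).
f(2.901) = 5*2.901^2 + 3*2.901 + 5 = 55.782
Step 2: Evaluate g(x).
g(2.901) = 5*2.901 - 8 = 6.505
Step 3: Compute Lagrangian.
L = 55.782 + 12*6.505 = 133.842


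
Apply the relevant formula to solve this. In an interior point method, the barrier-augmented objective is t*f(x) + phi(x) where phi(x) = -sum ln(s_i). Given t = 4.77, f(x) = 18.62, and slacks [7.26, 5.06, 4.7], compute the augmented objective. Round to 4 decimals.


Step 1: Compute log-barrier.
ln values: [1.9824, 1.6214, 1.5476]
phi = -(1.9824 + 1.6214 + 1.5476) = -5.1513
Step 2: Compute augmented objective.
t*f(x) = 4.77*18.62 = 88.8174
Total = 88.8174 - 5.1513 = 83.6661


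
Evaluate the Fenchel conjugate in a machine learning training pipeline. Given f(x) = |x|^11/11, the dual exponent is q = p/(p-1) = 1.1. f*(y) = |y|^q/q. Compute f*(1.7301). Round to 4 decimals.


The conjugate exponent q satisfies 1/p + 1/q = 1.
p = 11, so q = 11/(11 - 1) = 1.1
|y|^q = 1.7301^1.1 = 1.8276
f*(1.7301) = 1.8276 / 1.1 = 1.6614


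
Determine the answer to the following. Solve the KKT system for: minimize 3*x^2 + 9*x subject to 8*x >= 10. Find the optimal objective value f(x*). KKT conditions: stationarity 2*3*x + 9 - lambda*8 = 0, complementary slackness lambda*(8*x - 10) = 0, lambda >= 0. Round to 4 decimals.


Step 1: Try lambda = 0 (constraint inactive).
x_unc = -9/(2*3) = -1.5
Check: 8*-1.5 = -12.0 < 10 -- violated!
Step 2: Constraint must be active: 8*x = 10
x* = 10/8 = 1.25
lambda = (2*3*1.25 + 9)/8 = 2.0625
Step 3: Compute optimal value.
f(x*) = 3*1.25^2 + 9*1.25 = 15.9375


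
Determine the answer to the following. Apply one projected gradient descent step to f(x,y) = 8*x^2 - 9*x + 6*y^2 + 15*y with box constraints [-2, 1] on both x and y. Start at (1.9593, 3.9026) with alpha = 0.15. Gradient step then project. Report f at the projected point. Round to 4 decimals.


Step 1: Compute gradient at (1.9593, 3.9026).
grad_x = 2*8*1.9593 - 9 = 22.3488
grad_y = 2*6*3.9026 + 15 = 61.8312
Step 2: Gradient step.
x_raw = 1.9593 - 0.15*22.3488 = -1.393
y_raw = 3.9026 - 0.15*61.8312 = -5.3721
Step 3: Project onto [-2, 1].
x_proj = clip(-1.393) = -1.393
y_proj = clip(-5.3721) = -2.0
Step 4: Evaluate f.
f(-1.393, -2.0) = 22.0612


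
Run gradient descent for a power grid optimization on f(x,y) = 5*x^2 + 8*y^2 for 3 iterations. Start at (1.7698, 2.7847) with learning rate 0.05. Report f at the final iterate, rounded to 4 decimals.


Gradient descent on f(x,y) = 5*x^2 + 8*y^2.
Starting point: (1.7698, 2.7847), alpha = 0.05
Step 1: grad_x = 2*5*1.7698 = 17.698, grad_y = 2*8*2.7847 = 44.5552
  x_1 = 1.7698 - 0.05*17.698 = 0.8849
  y_1 = 2.7847 - 0.05*44.5552 = 0.5569
Step 2: grad_x = 2*5*0.8849 = 8.849, grad_y = 2*8*0.5569 = 8.911
  x_2 = 0.8849 - 0.05*8.849 = 0.4425
  y_2 = 0.5569 - 0.05*8.911 = 0.1114
Step 3: grad_x = 2*5*0.4425 = 4.4245, grad_y = 2*8*0.1114 = 1.7822
  x_3 = 0.4425 - 0.05*4.4245 = 0.2212
  y_3 = 0.1114 - 0.05*1.7822 = 0.0223
f(0.2212, 0.0223) = 5*0.2212^2 + 8*0.0223^2 = 0.2487


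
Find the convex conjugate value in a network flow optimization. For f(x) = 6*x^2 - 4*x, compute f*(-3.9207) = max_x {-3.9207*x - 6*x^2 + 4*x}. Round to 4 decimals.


f*(y) = sup_x {y*x - a*x^2 - b*x} = sup_x {(y-b)*x - a*x^2}
FOC: (y - b) - 2a*x = 0 => x* = (y - b)/(2a)
x* = (-3.9207 + 4)/(2*6) = 0.0066
f*(-3.9207) = (y-b)^2/(4a) = (-3.9207 + 4)^2/(4*6)
= 0.0063/24 = 0.0003


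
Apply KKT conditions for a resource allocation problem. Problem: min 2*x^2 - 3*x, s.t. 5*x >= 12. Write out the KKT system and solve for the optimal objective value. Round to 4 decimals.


Step 1: Try lambda = 0 (constraint inactive).
x_unc = 3/(2*2) = 0.75
Check: 5*0.75 = 3.75 < 12 -- violated!
Step 2: Constraint must be active: 5*x = 12
x* = 12/5 = 2.4
lambda = (2*2*2.4 - 3)/5 = 1.32
Step 3: Compute optimal value.
f(x*) = 2*2.4^2 - 3*2.4 = 4.32


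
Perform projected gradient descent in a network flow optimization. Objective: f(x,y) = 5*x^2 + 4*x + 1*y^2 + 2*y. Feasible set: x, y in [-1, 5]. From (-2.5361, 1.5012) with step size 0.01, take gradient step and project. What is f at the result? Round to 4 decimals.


Step 1: Compute gradient at (-2.5361, 1.5012).
grad_x = 2*5*-2.5361 + 4 = -21.361
grad_y = 2*1*1.5012 + 2 = 5.0024
Step 2: Gradient step.
x_raw = -2.5361 - 0.01*-21.361 = -2.3225
y_raw = 1.5012 - 0.01*5.0024 = 1.4512
Step 3: Project onto [-1, 5].
x_proj = clip(-2.3225) = -1.0
y_proj = clip(1.4512) = 1.4512
Step 4: Evaluate f.
f(-1.0, 1.4512) = 6.0083


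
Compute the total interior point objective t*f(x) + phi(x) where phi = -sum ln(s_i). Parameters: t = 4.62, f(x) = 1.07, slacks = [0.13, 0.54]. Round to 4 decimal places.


Step 1: Compute log-barrier.
ln values: [-2.0402, -0.6162]
phi = -(-2.0402 - 0.6162) = 2.6564
Step 2: Compute augmented objective.
t*f(x) = 4.62*1.07 = 4.9434
Total = 4.9434 + 2.6564 = 7.5998


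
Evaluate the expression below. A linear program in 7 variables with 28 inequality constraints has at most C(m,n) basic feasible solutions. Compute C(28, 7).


Each vertex corresponds to some choice of n active constraints out of m, so the number of vertices is at most C(m, n) = m! / (n!(m-n)!).
m = 28, n = 7
Numerator: 28 * 27 * 26 * 25 * 24 * 23 * 22
Denominator: 7! = 5040
C(28, 7) = 1184040


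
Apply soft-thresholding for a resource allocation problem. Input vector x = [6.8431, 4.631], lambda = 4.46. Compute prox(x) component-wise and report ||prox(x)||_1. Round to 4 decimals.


Soft-thresholding with lambda = 4.46:
prox(6.8431) = sign(6.8431)*max(|6.8431| - 4.46, 0) = 2.3831
prox(4.631) = sign(4.631)*max(|4.631| - 4.46, 0) = 0.171
prox(x) = [2.3831, 0.171]
||prox(x)||_1 = 2.3831 + 0.171 = 2.5541


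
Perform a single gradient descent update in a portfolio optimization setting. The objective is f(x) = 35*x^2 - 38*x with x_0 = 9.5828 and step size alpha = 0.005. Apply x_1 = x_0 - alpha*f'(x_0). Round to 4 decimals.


We compute the gradient at x_0 and apply the update.
f'(x) = 70*x - 38
f'(9.5828) = 70*9.5828 - 38 = 632.796
x_1 = 9.5828 - 0.005*632.796 = 6.4188


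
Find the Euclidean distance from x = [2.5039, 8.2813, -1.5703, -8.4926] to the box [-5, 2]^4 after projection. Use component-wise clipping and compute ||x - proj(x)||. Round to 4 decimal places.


Project each component onto [-5, 2].
clip(2.5039) = 2.0, clip(8.2813) = 2.0, clip(-1.5703) = -1.5703, clip(-8.4926) = -5.0
Projection = [2.0, 2.0, -1.5703, -5.0]
Squared diffs: [0.2539, 39.4547, 0.0, 12.1983]
Distance = sqrt(51.9069) = 7.2046


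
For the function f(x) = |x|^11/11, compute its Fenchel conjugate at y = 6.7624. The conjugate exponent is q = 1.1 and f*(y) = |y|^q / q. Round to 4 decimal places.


The conjugate exponent q satisfies 1/p + 1/q = 1.
p = 11, so q = 11/(11 - 1) = 1.1
|y|^q = 6.7624^1.1 = 8.1867
f*(6.7624) = 8.1867 / 1.1 = 7.4425


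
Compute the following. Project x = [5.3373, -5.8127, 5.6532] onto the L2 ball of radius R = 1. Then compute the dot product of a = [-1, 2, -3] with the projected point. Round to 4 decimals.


Step 1: Compute ||x|| (intermediates to 6 decimals).
||x|| = sqrt(5.3373^2 + (-5.8127)^2 + 5.6532^2) = 9.707364
Step 2: Project.
Since ||x|| > R, scale = R/||x|| = 1/9.707364 = 0.103015, proj(x) = scale * x
proj(x) = [0.549822, -0.598795, 0.582364]
Step 3: Dot product.
a^T * proj(x) = -1*0.549822 + 2*(-0.598795) - 3*0.582364 = -3.4945


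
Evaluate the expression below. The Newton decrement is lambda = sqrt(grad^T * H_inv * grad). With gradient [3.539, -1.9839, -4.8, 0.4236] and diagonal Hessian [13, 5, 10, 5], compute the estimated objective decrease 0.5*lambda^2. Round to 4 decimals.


Step 1: H is diagonal, so H^(-1) * g = [0.2722, -0.3968, -0.48, 0.0847].
Step 2: g^T H^(-1) g = sum_i g_i^2 / H_ii
  = (3.539)^2/13 + (-1.9839)^2/5 + (-4.8)^2/10 + (0.4236)^2/5
  = 0.9634 + 0.7872 + 2.304 + 0.0359 = 4.0905
Step 3: Objective decrease = 0.5 * g^T H^(-1) g = 2.0452


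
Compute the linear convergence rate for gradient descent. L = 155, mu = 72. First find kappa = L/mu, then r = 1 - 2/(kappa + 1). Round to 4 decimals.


Step 1: Compute the condition number.
kappa = L/mu = 155/72 = 2.1528
Step 2: Compute the convergence rate.
r = 1 - 2/(kappa + 1) = 1 - 2*mu/(L + mu) = (L - mu)/(L + mu) = 83/227 = 0.3656


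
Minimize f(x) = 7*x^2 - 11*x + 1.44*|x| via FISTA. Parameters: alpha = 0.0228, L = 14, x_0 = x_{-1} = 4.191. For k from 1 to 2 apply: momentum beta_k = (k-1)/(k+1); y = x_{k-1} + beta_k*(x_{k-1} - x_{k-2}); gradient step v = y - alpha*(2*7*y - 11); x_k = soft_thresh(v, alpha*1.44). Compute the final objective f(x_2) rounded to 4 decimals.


FISTA on f(x) = 7*x^2 - 11*x + 1.44*|x|
L = 14, alpha = 0.0228
Iteration 1: beta = 0.0, y = 4.191 + 0.0*(4.191 - 4.191) = 4.191
  grad(y) = 47.674, v = y - alpha*grad = 3.104
  prox(v) = soft_thresh(3.104, 0.0328) = 3.0712
Iteration 2: beta = 0.3333, y = 3.0712 + 0.3333*(3.0712 - 4.191) = 2.6979
  grad(y) = 26.7711, v = y - alpha*grad = 2.0876
  prox(v) = soft_thresh(2.0876, 0.0328) = 2.0547
f(x_2) = 7*2.0547^2 - 11*2.0547 + 1.44*|2.0547| = 9.91


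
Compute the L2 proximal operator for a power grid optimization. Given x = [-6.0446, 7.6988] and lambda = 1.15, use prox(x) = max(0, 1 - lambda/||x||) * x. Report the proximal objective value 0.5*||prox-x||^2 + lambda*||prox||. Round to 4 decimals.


Step 1: Compute ||x||.
||x|| = 9.7882
Step 2: Compute scaling factor.
scale = max(0, 1 - 1.15/9.7882) = 0.8825
Step 3: prox(x) = [-5.3344, 6.7943]
||prox(x)|| = 8.6382
Step 4: Proximal objective.
0.5*||prox-x||^2 = 0.6613
lambda*||prox|| = 9.9339
Total = 10.5952


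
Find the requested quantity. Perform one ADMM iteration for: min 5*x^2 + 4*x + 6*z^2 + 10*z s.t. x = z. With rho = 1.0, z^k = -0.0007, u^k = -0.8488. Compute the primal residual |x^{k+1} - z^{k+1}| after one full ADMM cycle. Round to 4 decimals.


ADMM iteration with rho = 1.0, z^k = -0.0007, u^k = -0.8488
Step 1: x-update.
Minimize 5*x^2 + 4*x + (1.0/2)*(x + 0.0007 - 0.8488)^2
FOC: (2*5 + 1.0)*x = -4 + 1.0*(-0.0007 + 0.8488)
x^{k+1} = -0.2865
Step 2: z-update.
Minimize 6*z^2 + 10*z + (1.0/2)*(-0.2865 - z - 0.8488)^2
FOC: (2*6 + 1.0)*z = -10 + 1.0*(-0.2865 - 0.8488)
z^{k+1} = -0.8566
Step 3: u-update.
u^{k+1} = -0.8488 - 0.2865 + 0.8566 = -0.2788
Step 4: Primal residual = |-0.2865 + 0.8566| = 0.57


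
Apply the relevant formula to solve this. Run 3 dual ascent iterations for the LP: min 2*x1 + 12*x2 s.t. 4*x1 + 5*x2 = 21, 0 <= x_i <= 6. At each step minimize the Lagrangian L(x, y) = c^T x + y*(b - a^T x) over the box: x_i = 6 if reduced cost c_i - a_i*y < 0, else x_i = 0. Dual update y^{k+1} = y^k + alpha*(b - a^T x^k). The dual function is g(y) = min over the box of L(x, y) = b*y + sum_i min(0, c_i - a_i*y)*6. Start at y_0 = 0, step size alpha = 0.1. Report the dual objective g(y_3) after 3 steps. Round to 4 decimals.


Dual ascent for LP: min 2*x1 + 12*x2, 4*x1 + 5*x2 = 21, 0 <= x_i <= 6
Step 1: y^k = 0.0, reduced costs: (2.0, 12.0)
  x^k = (0.0, 0.0), subgradient = b - a^T x = 21.0
  y^{k+1} = 0.0 + 0.1*21.0 = 2.1
Step 2: y^k = 2.1, reduced costs: (-6.4, 1.5)
  x^k = (6.0, 0.0), subgradient = b - a^T x = -3.0
  y^{k+1} = 2.1 + 0.1*-3.0 = 1.8
Step 3: y^k = 1.8, reduced costs: (-5.2, 3.0)
  x^k = (6.0, 0.0), subgradient = b - a^T x = -3.0
  y^{k+1} = 1.8 + 0.1*-3.0 = 1.5
Dual objective at y_3 = 1.5: reduced costs (-4.0, 4.5), box minimizer x = (6.0, 0.0)
g(y_3) = b*y + (c1 - a1*y)*x1 + (c2 - a2*y)*x2 = 21*1.5 + (-4.0)*6.0 + 4.5*0.0 = 31.5 - 24.0 + 0.0 = 7.5


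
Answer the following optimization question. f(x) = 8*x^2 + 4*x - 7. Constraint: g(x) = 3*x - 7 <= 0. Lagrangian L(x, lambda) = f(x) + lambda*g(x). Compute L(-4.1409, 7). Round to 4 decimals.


Step 1: Evaluate f(x).
f(-4.1409) = 8*(-4.1409)^2 + 4*(-4.1409) - 7 = 113.6128
Step 2: Evaluate g(x).
g(-4.1409) = 3*-4.1409 - 7 = -19.4227
Step 3: Compute Lagrangian.
L = 113.6128 + 7*-19.4227 = -22.3461


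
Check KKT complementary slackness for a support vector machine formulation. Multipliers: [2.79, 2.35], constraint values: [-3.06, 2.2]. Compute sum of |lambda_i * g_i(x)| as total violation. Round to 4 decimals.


KKT complementary slackness check:
lambda_1 * g_1 = 2.79 * -3.06 = -8.5374
lambda_2 * g_2 = 2.35 * 2.2 = 5.17
Total violation = 8.5374 + 5.17 = 13.7074


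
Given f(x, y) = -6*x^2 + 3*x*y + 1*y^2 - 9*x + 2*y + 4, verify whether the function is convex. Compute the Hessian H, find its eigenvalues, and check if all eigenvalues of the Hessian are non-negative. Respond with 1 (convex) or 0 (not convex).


The Hessian of f(x,y) = -6*x^2 + 3*x*y + 1*y^2 - 9*x + 2*y + 4 is:
H = [[-12, 3], [3, 2]]
Trace = -12 + 2 = -10
Determinant = -12*2 - (3)^2 = -33
Discriminant = (-10)^2 - 4*-33 = 232.0
Eigenvalues: lambda_1 = -12.6158, lambda_2 = 2.6158
The function is not convex.

0


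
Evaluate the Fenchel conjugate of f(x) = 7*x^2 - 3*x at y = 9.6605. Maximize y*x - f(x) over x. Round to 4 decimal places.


f*(y) = sup_x {y*x - a*x^2 - b*x} = sup_x {(y-b)*x - a*x^2}
FOC: (y - b) - 2a*x = 0 => x* = (y - b)/(2a)
x* = (9.6605 + 3)/(2*7) = 0.9043
f*(9.6605) = (y-b)^2/(4a) = (9.6605 + 3)^2/(4*7)
= 160.2883/28 = 5.7246


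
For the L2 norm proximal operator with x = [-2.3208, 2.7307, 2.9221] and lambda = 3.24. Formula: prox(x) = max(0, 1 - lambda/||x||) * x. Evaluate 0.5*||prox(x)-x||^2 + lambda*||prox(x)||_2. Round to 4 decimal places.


Step 1: Compute ||x||.
||x|| = 4.624
Step 2: Compute scaling factor.
scale = max(0, 1 - 3.24/4.624) = 0.2993
Step 3: prox(x) = [-0.6946, 0.8173, 0.8746]
||prox(x)|| = 1.384
Step 4: Proximal objective.
0.5*||prox-x||^2 = 5.2488
lambda*||prox|| = 4.4842
Total = 9.733


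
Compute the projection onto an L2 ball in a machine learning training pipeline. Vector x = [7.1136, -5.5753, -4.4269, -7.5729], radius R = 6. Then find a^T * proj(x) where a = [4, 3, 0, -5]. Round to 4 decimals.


Step 1: Compute ||x|| (intermediates to 6 decimals).
||x|| = sqrt(7.1136^2 + (-5.5753)^2 + (-4.4269)^2 + (-7.5729)^2) = 12.59498
Step 2: Project.
Since ||x|| > R, scale = R/||x|| = 6/12.59498 = 0.47638, proj(x) = scale * x
proj(x) = [3.388777, -2.655961, -2.108887, -3.607578]
Step 3: Dot product.
a^T * proj(x) = 4*3.388777 + 3*(-2.655961) + 0*(-2.108887) - 5*(-3.607578) = 23.6251


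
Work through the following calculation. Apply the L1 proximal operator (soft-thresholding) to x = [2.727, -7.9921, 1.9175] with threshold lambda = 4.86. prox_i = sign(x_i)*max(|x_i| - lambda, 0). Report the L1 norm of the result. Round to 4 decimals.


Soft-thresholding with lambda = 4.86:
prox(2.727) = sign(2.727)*max(|2.727| - 4.86, 0) = 0.0
prox(-7.9921) = sign(-7.9921)*max(|-7.9921| - 4.86, 0) = -3.1321
prox(1.9175) = sign(1.9175)*max(|1.9175| - 4.86, 0) = 0.0
prox(x) = [0.0, -3.1321, 0.0]
||prox(x)||_1 = 0.0 + 3.1321 + 0.0 = 3.1321


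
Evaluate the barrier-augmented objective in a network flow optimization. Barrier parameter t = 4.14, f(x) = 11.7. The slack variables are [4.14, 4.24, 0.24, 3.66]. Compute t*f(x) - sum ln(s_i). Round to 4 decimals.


Step 1: Compute log-barrier.
ln values: [1.4207, 1.4446, -1.4271, 1.2975]
phi = -(1.4207 + 1.4446 - 1.4271 + 1.2975) = -2.7356
Step 2: Compute augmented objective.
t*f(x) = 4.14*11.7 = 48.438
Total = 48.438 - 2.7356 = 45.7024


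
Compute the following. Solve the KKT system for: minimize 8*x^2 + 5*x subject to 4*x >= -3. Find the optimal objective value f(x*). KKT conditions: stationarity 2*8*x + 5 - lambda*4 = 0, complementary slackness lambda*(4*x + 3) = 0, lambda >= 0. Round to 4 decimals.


Step 1: Try lambda = 0 (constraint inactive).
Stationarity: 2*8*x + 5 = 0
x* = -5/(2*8) = -0.3125
Check constraint: 4*-0.3125 = -1.25 >= -3 -- satisfied.
Step 2: Compute optimal value.
f(x*) = 8*(-0.3125)^2 + 5*(-0.3125) = -0.7813


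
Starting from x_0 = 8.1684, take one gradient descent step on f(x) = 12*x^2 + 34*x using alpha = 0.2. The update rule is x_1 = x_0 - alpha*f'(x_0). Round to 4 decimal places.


We compute the gradient at x_0 and apply the update.
f'(x) = 24*x + 34
f'(8.1684) = 24*8.1684 + 34 = 230.0416
x_1 = 8.1684 - 0.2*230.0416 = -37.8399


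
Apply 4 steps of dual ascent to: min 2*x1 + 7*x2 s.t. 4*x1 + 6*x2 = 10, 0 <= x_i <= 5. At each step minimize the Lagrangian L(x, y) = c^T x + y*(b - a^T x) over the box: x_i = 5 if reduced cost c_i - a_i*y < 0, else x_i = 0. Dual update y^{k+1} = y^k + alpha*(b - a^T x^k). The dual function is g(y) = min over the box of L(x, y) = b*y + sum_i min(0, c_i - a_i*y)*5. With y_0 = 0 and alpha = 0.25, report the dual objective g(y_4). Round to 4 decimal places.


Dual ascent for LP: min 2*x1 + 7*x2, 4*x1 + 6*x2 = 10, 0 <= x_i <= 5
Step 1: y^k = 0.0, reduced costs: (2.0, 7.0)
  x^k = (0.0, 0.0), subgradient = b - a^T x = 10.0
  y^{k+1} = 0.0 + 0.25*10.0 = 2.5
Step 2: y^k = 2.5, reduced costs: (-8.0, -8.0)
  x^k = (5.0, 5.0), subgradient = b - a^T x = -40.0
  y^{k+1} = 2.5 + 0.25*-40.0 = -7.5
Step 3: y^k = -7.5, reduced costs: (32.0, 52.0)
  x^k = (0.0, 0.0), subgradient = b - a^T x = 10.0
  y^{k+1} = -7.5 + 0.25*10.0 = -5.0
Step 4: y^k = -5.0, reduced costs: (22.0, 37.0)
  x^k = (0.0, 0.0), subgradient = b - a^T x = 10.0
  y^{k+1} = -5.0 + 0.25*10.0 = -2.5
Dual objective at y_4 = -2.5: reduced costs (12.0, 22.0), box minimizer x = (0.0, 0.0)
g(y_4) = b*y + (c1 - a1*y)*x1 + (c2 - a2*y)*x2 = 10*(-2.5) + 12.0*0.0 + 22.0*0.0 = -25.0 + 0.0 + 0.0 = -25.0


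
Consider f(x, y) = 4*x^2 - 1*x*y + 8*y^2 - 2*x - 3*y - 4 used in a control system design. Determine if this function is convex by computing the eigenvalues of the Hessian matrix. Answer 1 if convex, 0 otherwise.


The Hessian of f(x,y) = 4*x^2 - 1*x*y + 8*y^2 - 2*x - 3*y - 4 is:
H = [[8, -1], [-1, 16]]
Trace = 8 + 16 = 24
Determinant = 8*16 - (-1)^2 = 127
Discriminant = (24)^2 - 4*127 = 68.0
Eigenvalues: lambda_1 = 7.8769, lambda_2 = 16.1231
The function is convex.

1


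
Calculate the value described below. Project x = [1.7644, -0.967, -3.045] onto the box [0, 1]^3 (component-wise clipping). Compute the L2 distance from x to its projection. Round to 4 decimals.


Project each component onto [0, 1].
clip(1.7644) = 1.0, clip(-0.967) = 0.0, clip(-3.045) = 0.0
Projection = [1.0, 0.0, 0.0]
Squared diffs: [0.5843, 0.9351, 9.272]
Distance = sqrt(10.7914) = 3.285


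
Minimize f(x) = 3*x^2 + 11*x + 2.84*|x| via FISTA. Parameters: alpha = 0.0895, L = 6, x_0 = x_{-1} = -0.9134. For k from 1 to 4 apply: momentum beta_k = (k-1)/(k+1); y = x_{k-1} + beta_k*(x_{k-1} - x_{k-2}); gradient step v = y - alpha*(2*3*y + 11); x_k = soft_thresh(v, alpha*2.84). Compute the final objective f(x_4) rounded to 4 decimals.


FISTA on f(x) = 3*x^2 + 11*x + 2.84*|x|
L = 6, alpha = 0.0895
Iteration 1: beta = 0.0, y = -0.9134 + 0.0*(-0.9134 + 0.9134) = -0.9134
  grad(y) = 5.5196, v = y - alpha*grad = -1.4074
  prox(v) = soft_thresh(-1.4074, 0.2542) = -1.1532
Iteration 2: beta = 0.3333, y = -1.1532 + 0.3333*(-1.1532 + 0.9134) = -1.2332
  grad(y) = 3.601, v = y - alpha*grad = -1.5555
  prox(v) = soft_thresh(-1.5555, 0.2542) = -1.3013
Iteration 3: beta = 0.5, y = -1.3013 + 0.5*(-1.3013 + 1.1532) = -1.3753
  grad(y) = 2.7482, v = y - alpha*grad = -1.6213
  prox(v) = soft_thresh(-1.6213, 0.2542) = -1.3671
Iteration 4: beta = 0.6, y = -1.3671 + 0.6*(-1.3671 + 1.3013) = -1.4066
  grad(y) = 2.5606, v = y - alpha*grad = -1.6357
  prox(v) = soft_thresh(-1.6357, 0.2542) = -1.3816
f(x_4) = 3*(-1.3816)^2 + 11*(-1.3816) + 2.84*|-1.3816| = -5.5474


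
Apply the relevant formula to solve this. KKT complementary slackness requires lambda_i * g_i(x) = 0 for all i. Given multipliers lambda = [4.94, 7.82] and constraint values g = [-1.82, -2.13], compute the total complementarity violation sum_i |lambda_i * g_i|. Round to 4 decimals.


KKT complementary slackness check:
lambda_1 * g_1 = 4.94 * -1.82 = -8.9908
lambda_2 * g_2 = 7.82 * -2.13 = -16.6566
Total violation = 8.9908 + 16.6566 = 25.6474


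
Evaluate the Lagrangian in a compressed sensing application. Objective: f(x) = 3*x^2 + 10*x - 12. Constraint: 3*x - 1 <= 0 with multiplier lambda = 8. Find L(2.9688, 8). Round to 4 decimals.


Step 1: Evaluate f(x).
f(2.9688) = 3*2.9688^2 + 10*2.9688 - 12 = 44.1293
Step 2: Evaluate g(x).
g(2.9688) = 3*2.9688 - 1 = 7.9064
Step 3: Compute Lagrangian.
L = 44.1293 + 8*7.9064 = 107.3805


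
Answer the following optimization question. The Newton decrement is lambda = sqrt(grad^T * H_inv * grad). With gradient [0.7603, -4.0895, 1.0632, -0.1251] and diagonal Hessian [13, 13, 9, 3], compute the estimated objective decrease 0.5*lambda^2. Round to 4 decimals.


Step 1: H is diagonal, so H^(-1) * g = [0.0585, -0.3146, 0.1181, -0.0417].
Step 2: g^T H^(-1) g = sum_i g_i^2 / H_ii
  = (0.7603)^2/13 + (-4.0895)^2/13 + (1.0632)^2/9 + (-0.1251)^2/3
  = 0.0445 + 1.2865 + 0.1256 + 0.0052 = 1.4617
Step 3: Objective decrease = 0.5 * g^T H^(-1) g = 0.7309


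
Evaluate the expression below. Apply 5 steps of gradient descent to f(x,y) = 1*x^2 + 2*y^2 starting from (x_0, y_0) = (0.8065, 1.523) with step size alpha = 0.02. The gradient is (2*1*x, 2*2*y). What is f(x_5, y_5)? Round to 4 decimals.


Gradient descent on f(x,y) = 1*x^2 + 2*y^2.
Starting point: (0.8065, 1.523), alpha = 0.02
Step 1: grad_x = 2*1*0.8065 = 1.613, grad_y = 2*2*1.523 = 6.092
  x_1 = 0.8065 - 0.02*1.613 = 0.7742
  y_1 = 1.523 - 0.02*6.092 = 1.4012
Step 2: grad_x = 2*1*0.7742 = 1.5485, grad_y = 2*2*1.4012 = 5.6046
  x_2 = 0.7742 - 0.02*1.5485 = 0.7433
  y_2 = 1.4012 - 0.02*5.6046 = 1.2891
Step 3: grad_x = 2*1*0.7433 = 1.4865, grad_y = 2*2*1.2891 = 5.1563
  x_3 = 0.7433 - 0.02*1.4865 = 0.7135
  y_3 = 1.2891 - 0.02*5.1563 = 1.1859
Step 4: grad_x = 2*1*0.7135 = 1.4271, grad_y = 2*2*1.1859 = 4.7438
  x_4 = 0.7135 - 0.02*1.4271 = 0.685
  y_4 = 1.1859 - 0.02*4.7438 = 1.0911
Step 5: grad_x = 2*1*0.685 = 1.37, grad_y = 2*2*1.0911 = 4.3643
  x_5 = 0.685 - 0.02*1.37 = 0.6576
  y_5 = 1.0911 - 0.02*4.3643 = 1.0038
f(0.6576, 1.0038) = 1*0.6576^2 + 2*1.0038^2 = 2.4476
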